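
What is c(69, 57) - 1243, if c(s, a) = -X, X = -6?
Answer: -1237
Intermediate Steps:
c(s, a) = 6 (c(s, a) = -1*(-6) = 6)
c(69, 57) - 1243 = 6 - 1243 = -1237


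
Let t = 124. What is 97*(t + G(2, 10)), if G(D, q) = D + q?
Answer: 13192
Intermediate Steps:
97*(t + G(2, 10)) = 97*(124 + (2 + 10)) = 97*(124 + 12) = 97*136 = 13192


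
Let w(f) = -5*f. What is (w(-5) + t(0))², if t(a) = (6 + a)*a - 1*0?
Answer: 625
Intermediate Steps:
t(a) = a*(6 + a) (t(a) = a*(6 + a) + 0 = a*(6 + a))
(w(-5) + t(0))² = (-5*(-5) + 0*(6 + 0))² = (25 + 0*6)² = (25 + 0)² = 25² = 625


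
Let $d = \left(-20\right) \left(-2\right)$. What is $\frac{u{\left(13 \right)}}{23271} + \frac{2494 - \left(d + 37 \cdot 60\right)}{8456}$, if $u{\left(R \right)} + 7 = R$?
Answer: $\frac{916025}{32796596} \approx 0.02793$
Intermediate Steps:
$u{\left(R \right)} = -7 + R$
$d = 40$
$\frac{u{\left(13 \right)}}{23271} + \frac{2494 - \left(d + 37 \cdot 60\right)}{8456} = \frac{-7 + 13}{23271} + \frac{2494 - \left(40 + 37 \cdot 60\right)}{8456} = 6 \cdot \frac{1}{23271} + \left(2494 - \left(40 + 2220\right)\right) \frac{1}{8456} = \frac{2}{7757} + \left(2494 - 2260\right) \frac{1}{8456} = \frac{2}{7757} + 234 \cdot \frac{1}{8456} = \frac{2}{7757} + \frac{117}{4228} = \frac{916025}{32796596}$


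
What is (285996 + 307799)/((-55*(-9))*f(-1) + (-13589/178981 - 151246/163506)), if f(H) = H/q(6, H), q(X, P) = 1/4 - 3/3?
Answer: 1737709441146987/1928525643140 ≈ 901.06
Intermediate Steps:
q(X, P) = -3/4 (q(X, P) = 1*(1/4) - 3*1/3 = 1/4 - 1 = -3/4)
f(H) = -4*H/3 (f(H) = H/(-3/4) = H*(-4/3) = -4*H/3)
(285996 + 307799)/((-55*(-9))*f(-1) + (-13589/178981 - 151246/163506)) = (285996 + 307799)/((-55*(-9))*(-4/3*(-1)) + (-13589/178981 - 151246/163506)) = 593795/(495*(4/3) + (-13589*1/178981 - 151246*1/163506)) = 593795/(660 + (-13589/178981 - 75623/81753)) = 593795/(660 - 14646021680/14632233693) = 593795/(9642628215700/14632233693) = 593795*(14632233693/9642628215700) = 1737709441146987/1928525643140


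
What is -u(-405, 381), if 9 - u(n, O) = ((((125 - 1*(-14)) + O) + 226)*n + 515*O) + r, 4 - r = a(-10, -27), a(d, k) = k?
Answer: -105893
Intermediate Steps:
r = 31 (r = 4 - 1*(-27) = 4 + 27 = 31)
u(n, O) = -22 - 515*O - n*(365 + O) (u(n, O) = 9 - (((((125 - 1*(-14)) + O) + 226)*n + 515*O) + 31) = 9 - (((((125 + 14) + O) + 226)*n + 515*O) + 31) = 9 - ((((139 + O) + 226)*n + 515*O) + 31) = 9 - (((365 + O)*n + 515*O) + 31) = 9 - ((n*(365 + O) + 515*O) + 31) = 9 - ((515*O + n*(365 + O)) + 31) = 9 - (31 + 515*O + n*(365 + O)) = 9 + (-31 - 515*O - n*(365 + O)) = -22 - 515*O - n*(365 + O))
-u(-405, 381) = -(-22 - 515*381 - 365*(-405) - 1*381*(-405)) = -(-22 - 196215 + 147825 + 154305) = -1*105893 = -105893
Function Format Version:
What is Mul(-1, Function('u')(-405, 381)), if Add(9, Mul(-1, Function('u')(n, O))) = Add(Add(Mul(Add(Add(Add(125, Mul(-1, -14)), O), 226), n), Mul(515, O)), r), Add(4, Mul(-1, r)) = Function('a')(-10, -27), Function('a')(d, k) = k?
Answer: -105893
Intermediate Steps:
r = 31 (r = Add(4, Mul(-1, -27)) = Add(4, 27) = 31)
Function('u')(n, O) = Add(-22, Mul(-515, O), Mul(-1, n, Add(365, O))) (Function('u')(n, O) = Add(9, Mul(-1, Add(Add(Mul(Add(Add(Add(125, Mul(-1, -14)), O), 226), n), Mul(515, O)), 31))) = Add(9, Mul(-1, Add(Add(Mul(Add(Add(Add(125, 14), O), 226), n), Mul(515, O)), 31))) = Add(9, Mul(-1, Add(Add(Mul(Add(Add(139, O), 226), n), Mul(515, O)), 31))) = Add(9, Mul(-1, Add(Add(Mul(Add(365, O), n), Mul(515, O)), 31))) = Add(9, Mul(-1, Add(Add(Mul(n, Add(365, O)), Mul(515, O)), 31))) = Add(9, Mul(-1, Add(Add(Mul(515, O), Mul(n, Add(365, O))), 31))) = Add(9, Mul(-1, Add(31, Mul(515, O), Mul(n, Add(365, O))))) = Add(9, Add(-31, Mul(-515, O), Mul(-1, n, Add(365, O)))) = Add(-22, Mul(-515, O), Mul(-1, n, Add(365, O))))
Mul(-1, Function('u')(-405, 381)) = Mul(-1, Add(-22, Mul(-515, 381), Mul(-365, -405), Mul(-1, 381, -405))) = Mul(-1, Add(-22, -196215, 147825, 154305)) = Mul(-1, 105893) = -105893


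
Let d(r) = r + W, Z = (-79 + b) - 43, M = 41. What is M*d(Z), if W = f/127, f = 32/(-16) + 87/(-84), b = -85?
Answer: -30183257/3556 ≈ -8488.0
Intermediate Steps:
f = -85/28 (f = 32*(-1/16) + 87*(-1/84) = -2 - 29/28 = -85/28 ≈ -3.0357)
W = -85/3556 (W = -85/28/127 = -85/28*1/127 = -85/3556 ≈ -0.023903)
Z = -207 (Z = (-79 - 85) - 43 = -164 - 43 = -207)
d(r) = -85/3556 + r (d(r) = r - 85/3556 = -85/3556 + r)
M*d(Z) = 41*(-85/3556 - 207) = 41*(-736177/3556) = -30183257/3556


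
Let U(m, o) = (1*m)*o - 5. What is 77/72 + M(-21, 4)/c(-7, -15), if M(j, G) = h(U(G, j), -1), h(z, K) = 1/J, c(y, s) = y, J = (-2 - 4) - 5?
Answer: 6001/5544 ≈ 1.0824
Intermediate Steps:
J = -11 (J = -6 - 5 = -11)
U(m, o) = -5 + m*o (U(m, o) = m*o - 5 = -5 + m*o)
h(z, K) = -1/11 (h(z, K) = 1/(-11) = -1/11)
M(j, G) = -1/11
77/72 + M(-21, 4)/c(-7, -15) = 77/72 - 1/11/(-7) = 77*(1/72) - 1/11*(-⅐) = 77/72 + 1/77 = 6001/5544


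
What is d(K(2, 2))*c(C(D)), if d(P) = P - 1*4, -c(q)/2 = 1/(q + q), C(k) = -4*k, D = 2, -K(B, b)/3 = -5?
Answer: 11/8 ≈ 1.3750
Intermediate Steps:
K(B, b) = 15 (K(B, b) = -3*(-5) = 15)
c(q) = -1/q (c(q) = -2/(q + q) = -2*1/(2*q) = -1/q)
d(P) = -4 + P (d(P) = P - 4 = -4 + P)
d(K(2, 2))*c(C(D)) = (-4 + 15)*(-1/((-4*2))) = 11*(-1/(-8)) = 11*(-1*(-⅛)) = 11*(⅛) = 11/8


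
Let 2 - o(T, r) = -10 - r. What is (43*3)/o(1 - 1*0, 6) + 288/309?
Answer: 5005/618 ≈ 8.0987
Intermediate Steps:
o(T, r) = 12 + r (o(T, r) = 2 - (-10 - r) = 2 + (10 + r) = 12 + r)
(43*3)/o(1 - 1*0, 6) + 288/309 = (43*3)/(12 + 6) + 288/309 = 129/18 + 288*(1/309) = 129*(1/18) + 96/103 = 43/6 + 96/103 = 5005/618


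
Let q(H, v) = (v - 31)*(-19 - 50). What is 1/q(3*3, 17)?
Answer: 1/966 ≈ 0.0010352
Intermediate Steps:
q(H, v) = 2139 - 69*v (q(H, v) = (-31 + v)*(-69) = 2139 - 69*v)
1/q(3*3, 17) = 1/(2139 - 69*17) = 1/(2139 - 1173) = 1/966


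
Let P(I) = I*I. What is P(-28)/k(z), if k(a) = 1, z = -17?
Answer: 784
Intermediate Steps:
P(I) = I²
P(-28)/k(z) = (-28)²/1 = 784*1 = 784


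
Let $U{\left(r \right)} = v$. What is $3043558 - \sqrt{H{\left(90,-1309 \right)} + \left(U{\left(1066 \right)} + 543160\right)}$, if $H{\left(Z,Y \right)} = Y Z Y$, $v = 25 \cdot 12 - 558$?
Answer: $3043558 - 4 \sqrt{9672262} \approx 3.0311 \cdot 10^{6}$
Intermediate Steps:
$v = -258$ ($v = 300 - 558 = -258$)
$H{\left(Z,Y \right)} = Z Y^{2}$
$U{\left(r \right)} = -258$
$3043558 - \sqrt{H{\left(90,-1309 \right)} + \left(U{\left(1066 \right)} + 543160\right)} = 3043558 - \sqrt{90 \left(-1309\right)^{2} + \left(-258 + 543160\right)} = 3043558 - \sqrt{90 \cdot 1713481 + 542902} = 3043558 - \sqrt{154213290 + 542902} = 3043558 - \sqrt{154756192} = 3043558 - 4 \sqrt{9672262}$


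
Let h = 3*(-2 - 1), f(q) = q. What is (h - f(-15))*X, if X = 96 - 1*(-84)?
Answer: 1080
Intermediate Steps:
h = -9 (h = 3*(-3) = -9)
X = 180 (X = 96 + 84 = 180)
(h - f(-15))*X = (-9 - 1*(-15))*180 = (-9 + 15)*180 = 6*180 = 1080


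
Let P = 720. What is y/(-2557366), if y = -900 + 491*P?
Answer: -176310/1278683 ≈ -0.13788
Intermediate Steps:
y = 352620 (y = -900 + 491*720 = -900 + 353520 = 352620)
y/(-2557366) = 352620/(-2557366) = 352620*(-1/2557366) = -176310/1278683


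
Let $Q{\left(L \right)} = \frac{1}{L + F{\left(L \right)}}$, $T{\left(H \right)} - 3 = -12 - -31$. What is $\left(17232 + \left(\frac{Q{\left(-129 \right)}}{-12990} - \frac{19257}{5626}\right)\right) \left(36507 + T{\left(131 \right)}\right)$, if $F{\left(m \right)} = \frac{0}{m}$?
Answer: $\frac{1483289058093191851}{2356886115} \approx 6.2934 \cdot 10^{8}$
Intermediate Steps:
$F{\left(m \right)} = 0$
$T{\left(H \right)} = 22$ ($T{\left(H \right)} = 3 - -19 = 3 + \left(-12 + 31\right) = 3 + 19 = 22$)
$Q{\left(L \right)} = \frac{1}{L}$ ($Q{\left(L \right)} = \frac{1}{L + 0} = \frac{1}{L}$)
$\left(17232 + \left(\frac{Q{\left(-129 \right)}}{-12990} - \frac{19257}{5626}\right)\right) \left(36507 + T{\left(131 \right)}\right) = \left(17232 - \left(\frac{19257}{5626} - \frac{1}{\left(-129\right) \left(-12990\right)}\right)\right) \left(36507 + 22\right) = \left(17232 - \frac{8067285461}{2356886115}\right) 36529 = \frac{40605794248219}{2356886115} \cdot 36529 = \frac{1483289058093191851}{2356886115}$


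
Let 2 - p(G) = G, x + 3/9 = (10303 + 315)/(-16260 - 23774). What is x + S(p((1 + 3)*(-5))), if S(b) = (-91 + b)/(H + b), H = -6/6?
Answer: -1632781/420357 ≈ -3.8843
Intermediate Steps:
H = -1 (H = -6*⅙ = -1)
x = -35944/60051 (x = -⅓ + (10303 + 315)/(-16260 - 23774) = -⅓ + 10618/(-40034) = -⅓ + 10618*(-1/40034) = -⅓ - 5309/20017 = -35944/60051 ≈ -0.59856)
p(G) = 2 - G
S(b) = (-91 + b)/(-1 + b)
x + S(p((1 + 3)*(-5))) = -35944/60051 + (-91 + (2 - (1 + 3)*(-5)))/(-1 + (2 - (1 + 3)*(-5))) = -35944/60051 + (-91 + (2 - 4*(-5)))/(-1 + (2 - 4*(-5))) = -35944/60051 + (-91 + (2 - 1*(-20)))/(-1 + (2 - 1*(-20))) = -35944/60051 + (-91 + (2 + 20))/(-1 + (2 + 20)) = -35944/60051 + (-91 + 22)/(-1 + 22) = -35944/60051 - 69/21 = -35944/60051 + (1/21)*(-69) = -35944/60051 - 23/7 = -1632781/420357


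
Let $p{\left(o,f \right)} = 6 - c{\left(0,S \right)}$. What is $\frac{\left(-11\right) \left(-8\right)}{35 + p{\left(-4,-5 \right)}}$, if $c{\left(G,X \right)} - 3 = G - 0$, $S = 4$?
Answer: $\frac{44}{19} \approx 2.3158$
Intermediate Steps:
$c{\left(G,X \right)} = 3 + G$ ($c{\left(G,X \right)} = 3 + \left(G - 0\right) = 3 + \left(G + 0\right) = 3 + G$)
$p{\left(o,f \right)} = 3$ ($p{\left(o,f \right)} = 6 - \left(3 + 0\right) = 6 - 3 = 3$)
$\frac{\left(-11\right) \left(-8\right)}{35 + p{\left(-4,-5 \right)}} = \frac{\left(-11\right) \left(-8\right)}{35 + 3} = \frac{88}{38} = 88 \cdot \frac{1}{38} = \frac{44}{19}$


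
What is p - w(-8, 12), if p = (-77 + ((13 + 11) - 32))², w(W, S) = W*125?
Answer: 8225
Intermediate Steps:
w(W, S) = 125*W
p = 7225 (p = (-77 + (24 - 32))² = (-77 - 8)² = (-85)² = 7225)
p - w(-8, 12) = 7225 - 125*(-8) = 7225 - 1*(-1000) = 7225 + 1000 = 8225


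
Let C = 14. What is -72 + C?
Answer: -58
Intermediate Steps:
-72 + C = -72 + 14 = -58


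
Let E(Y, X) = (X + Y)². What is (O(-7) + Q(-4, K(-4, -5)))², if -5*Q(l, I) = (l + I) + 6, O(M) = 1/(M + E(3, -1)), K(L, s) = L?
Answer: 1/225 ≈ 0.0044444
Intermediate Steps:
O(M) = 1/(4 + M) (O(M) = 1/(M + (-1 + 3)²) = 1/(M + 2²) = 1/(M + 4) = 1/(4 + M))
Q(l, I) = -6/5 - I/5 - l/5 (Q(l, I) = -((l + I) + 6)/5 = -((I + l) + 6)/5 = -(6 + I + l)/5 = -6/5 - I/5 - l/5)
(O(-7) + Q(-4, K(-4, -5)))² = (1/(4 - 7) + (-6/5 - ⅕*(-4) - ⅕*(-4)))² = (1/(-3) + (-6/5 + ⅘ + ⅘))² = (-⅓ + ⅖)² = (1/15)² = 1/225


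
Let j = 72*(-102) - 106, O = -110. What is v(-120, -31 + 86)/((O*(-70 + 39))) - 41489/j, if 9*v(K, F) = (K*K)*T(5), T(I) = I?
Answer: 20107749/2540450 ≈ 7.9150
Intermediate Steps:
v(K, F) = 5*K**2/9 (v(K, F) = ((K*K)*5)/9 = (K**2*5)/9 = (5*K**2)/9 = 5*K**2/9)
j = -7450 (j = -7344 - 106 = -7450)
v(-120, -31 + 86)/((O*(-70 + 39))) - 41489/j = ((5/9)*(-120)**2)/((-110*(-70 + 39))) - 41489/(-7450) = ((5/9)*14400)/((-110*(-31))) - 41489*(-1/7450) = 8000/3410 + 41489/7450 = 8000*(1/3410) + 41489/7450 = 800/341 + 41489/7450 = 20107749/2540450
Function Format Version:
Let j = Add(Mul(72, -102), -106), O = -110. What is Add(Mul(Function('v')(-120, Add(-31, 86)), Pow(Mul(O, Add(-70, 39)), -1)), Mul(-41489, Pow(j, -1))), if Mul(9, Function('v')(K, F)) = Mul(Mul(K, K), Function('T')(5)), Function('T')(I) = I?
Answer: Rational(20107749, 2540450) ≈ 7.9150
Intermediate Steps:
Function('v')(K, F) = Mul(Rational(5, 9), Pow(K, 2)) (Function('v')(K, F) = Mul(Rational(1, 9), Mul(Mul(K, K), 5)) = Mul(Rational(1, 9), Mul(Pow(K, 2), 5)) = Mul(Rational(1, 9), Mul(5, Pow(K, 2))) = Mul(Rational(5, 9), Pow(K, 2)))
j = -7450 (j = Add(-7344, -106) = -7450)
Add(Mul(Function('v')(-120, Add(-31, 86)), Pow(Mul(O, Add(-70, 39)), -1)), Mul(-41489, Pow(j, -1))) = Add(Mul(Mul(Rational(5, 9), Pow(-120, 2)), Pow(Mul(-110, Add(-70, 39)), -1)), Mul(-41489, Pow(-7450, -1))) = Add(Mul(Mul(Rational(5, 9), 14400), Pow(Mul(-110, -31), -1)), Mul(-41489, Rational(-1, 7450))) = Add(Mul(8000, Pow(3410, -1)), Rational(41489, 7450)) = Add(Mul(8000, Rational(1, 3410)), Rational(41489, 7450)) = Add(Rational(800, 341), Rational(41489, 7450)) = Rational(20107749, 2540450)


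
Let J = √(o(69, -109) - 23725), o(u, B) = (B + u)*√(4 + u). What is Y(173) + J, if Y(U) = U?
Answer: 173 + √(-23725 - 40*√73) ≈ 173.0 + 155.13*I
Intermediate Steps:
o(u, B) = √(4 + u)*(B + u)
J = √(-23725 - 40*√73) (J = √(√(4 + 69)*(-109 + 69) - 23725) = √(√73*(-40) - 23725) = √(-40*√73 - 23725) = √(-23725 - 40*√73) ≈ 155.13*I)
Y(173) + J = 173 + √(-23725 - 40*√73)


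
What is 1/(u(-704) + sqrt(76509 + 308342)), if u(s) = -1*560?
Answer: 560/71251 + sqrt(384851)/71251 ≈ 0.016566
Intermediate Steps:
u(s) = -560
1/(u(-704) + sqrt(76509 + 308342)) = 1/(-560 + sqrt(76509 + 308342)) = 1/(-560 + sqrt(384851))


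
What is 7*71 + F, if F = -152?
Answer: 345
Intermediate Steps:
7*71 + F = 7*71 - 152 = 497 - 152 = 345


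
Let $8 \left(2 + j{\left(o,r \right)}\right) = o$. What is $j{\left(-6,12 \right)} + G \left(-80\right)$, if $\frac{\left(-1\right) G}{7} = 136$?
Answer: $\frac{304629}{4} \approx 76157.0$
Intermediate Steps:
$G = -952$ ($G = \left(-7\right) 136 = -952$)
$j{\left(o,r \right)} = -2 + \frac{o}{8}$
$j{\left(-6,12 \right)} + G \left(-80\right) = \left(-2 + \frac{1}{8} \left(-6\right)\right) - -76160 = \left(-2 - \frac{3}{4}\right) + 76160 = - \frac{11}{4} + 76160 = \frac{304629}{4}$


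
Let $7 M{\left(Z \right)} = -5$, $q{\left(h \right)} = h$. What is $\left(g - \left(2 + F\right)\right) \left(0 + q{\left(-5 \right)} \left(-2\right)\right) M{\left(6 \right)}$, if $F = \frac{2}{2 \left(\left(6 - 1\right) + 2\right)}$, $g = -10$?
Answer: $\frac{4250}{49} \approx 86.735$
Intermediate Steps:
$M{\left(Z \right)} = - \frac{5}{7}$ ($M{\left(Z \right)} = \frac{1}{7} \left(-5\right) = - \frac{5}{7}$)
$F = \frac{1}{7}$ ($F = \frac{2}{2 \left(\left(6 - 1\right) + 2\right)} = \frac{2}{2 \left(5 + 2\right)} = \frac{2}{2 \cdot 7} = \frac{2}{14} = 2 \cdot \frac{1}{14} = \frac{1}{7} \approx 0.14286$)
$\left(g - \left(2 + F\right)\right) \left(0 + q{\left(-5 \right)} \left(-2\right)\right) M{\left(6 \right)} = \left(-10 - \frac{15}{7}\right) \left(0 - -10\right) \left(- \frac{5}{7}\right) = \left(-10 - \frac{15}{7}\right) \left(0 + 10\right) \left(- \frac{5}{7}\right) = \left(-10 - \frac{15}{7}\right) 10 \left(- \frac{5}{7}\right) = \left(- \frac{85}{7}\right) 10 \left(- \frac{5}{7}\right) = \left(- \frac{850}{7}\right) \left(- \frac{5}{7}\right) = \frac{4250}{49}$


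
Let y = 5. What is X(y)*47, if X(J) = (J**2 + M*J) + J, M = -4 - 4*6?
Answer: -5170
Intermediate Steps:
M = -28 (M = -4 - 24 = -28)
X(J) = J**2 - 27*J (X(J) = (J**2 - 28*J) + J = J**2 - 27*J)
X(y)*47 = (5*(-27 + 5))*47 = (5*(-22))*47 = -110*47 = -5170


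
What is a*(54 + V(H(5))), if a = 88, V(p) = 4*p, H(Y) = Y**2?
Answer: 13552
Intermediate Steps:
a*(54 + V(H(5))) = 88*(54 + 4*5**2) = 88*(54 + 4*25) = 88*(54 + 100) = 88*154 = 13552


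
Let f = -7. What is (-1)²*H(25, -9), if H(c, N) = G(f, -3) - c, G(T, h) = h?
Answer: -28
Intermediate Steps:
H(c, N) = -3 - c
(-1)²*H(25, -9) = (-1)²*(-3 - 1*25) = 1*(-3 - 25) = 1*(-28) = -28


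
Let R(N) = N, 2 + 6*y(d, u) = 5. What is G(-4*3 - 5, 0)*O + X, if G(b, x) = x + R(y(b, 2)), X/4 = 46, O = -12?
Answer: 178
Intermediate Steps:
y(d, u) = 1/2 (y(d, u) = -1/3 + (1/6)*5 = -1/3 + 5/6 = 1/2)
X = 184 (X = 4*46 = 184)
G(b, x) = 1/2 + x (G(b, x) = x + 1/2 = 1/2 + x)
G(-4*3 - 5, 0)*O + X = (1/2 + 0)*(-12) + 184 = (1/2)*(-12) + 184 = -6 + 184 = 178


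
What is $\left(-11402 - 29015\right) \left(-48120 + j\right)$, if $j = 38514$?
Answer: $388245702$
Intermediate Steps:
$\left(-11402 - 29015\right) \left(-48120 + j\right) = \left(-11402 - 29015\right) \left(-48120 + 38514\right) = \left(-40417\right) \left(-9606\right) = 388245702$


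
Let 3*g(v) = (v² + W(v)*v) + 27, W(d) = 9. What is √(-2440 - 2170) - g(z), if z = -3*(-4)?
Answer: -93 + I*√4610 ≈ -93.0 + 67.897*I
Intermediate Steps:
z = 12 (z = -1*(-12) = 12)
g(v) = 9 + 3*v + v²/3 (g(v) = ((v² + 9*v) + 27)/3 = (27 + v² + 9*v)/3 = 9 + 3*v + v²/3)
√(-2440 - 2170) - g(z) = √(-2440 - 2170) - (9 + 3*12 + (⅓)*12²) = √(-4610) - (9 + 36 + (⅓)*144) = I*√4610 - (9 + 36 + 48) = I*√4610 - 1*93 = I*√4610 - 93 = -93 + I*√4610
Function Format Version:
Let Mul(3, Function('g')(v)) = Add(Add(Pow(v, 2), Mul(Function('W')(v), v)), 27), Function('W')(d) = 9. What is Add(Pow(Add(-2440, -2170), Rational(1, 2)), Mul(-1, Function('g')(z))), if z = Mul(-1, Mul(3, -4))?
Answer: Add(-93, Mul(I, Pow(4610, Rational(1, 2)))) ≈ Add(-93.000, Mul(67.897, I))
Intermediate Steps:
z = 12 (z = Mul(-1, -12) = 12)
Function('g')(v) = Add(9, Mul(3, v), Mul(Rational(1, 3), Pow(v, 2))) (Function('g')(v) = Mul(Rational(1, 3), Add(Add(Pow(v, 2), Mul(9, v)), 27)) = Mul(Rational(1, 3), Add(27, Pow(v, 2), Mul(9, v))) = Add(9, Mul(3, v), Mul(Rational(1, 3), Pow(v, 2))))
Add(Pow(Add(-2440, -2170), Rational(1, 2)), Mul(-1, Function('g')(z))) = Add(Pow(Add(-2440, -2170), Rational(1, 2)), Mul(-1, Add(9, Mul(3, 12), Mul(Rational(1, 3), Pow(12, 2))))) = Add(Pow(-4610, Rational(1, 2)), Mul(-1, Add(9, 36, Mul(Rational(1, 3), 144)))) = Add(Mul(I, Pow(4610, Rational(1, 2))), Mul(-1, Add(9, 36, 48))) = Add(Mul(I, Pow(4610, Rational(1, 2))), Mul(-1, 93)) = Add(Mul(I, Pow(4610, Rational(1, 2))), -93) = Add(-93, Mul(I, Pow(4610, Rational(1, 2))))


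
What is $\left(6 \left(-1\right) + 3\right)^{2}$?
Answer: $9$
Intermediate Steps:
$\left(6 \left(-1\right) + 3\right)^{2} = \left(-6 + 3\right)^{2} = \left(-3\right)^{2} = 9$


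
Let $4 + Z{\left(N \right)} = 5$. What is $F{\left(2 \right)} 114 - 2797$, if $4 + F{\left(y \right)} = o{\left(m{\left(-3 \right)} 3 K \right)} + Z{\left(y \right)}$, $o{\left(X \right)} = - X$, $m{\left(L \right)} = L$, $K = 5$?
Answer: $1991$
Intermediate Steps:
$Z{\left(N \right)} = 1$ ($Z{\left(N \right)} = -4 + 5 = 1$)
$F{\left(y \right)} = 42$ ($F{\left(y \right)} = -4 - \left(-1 + \left(-3\right) 3 \cdot 5\right) = -4 - \left(-1 - 45\right) = -4 + \left(\left(-1\right) \left(-45\right) + 1\right) = -4 + \left(45 + 1\right) = -4 + 46 = 42$)
$F{\left(2 \right)} 114 - 2797 = 42 \cdot 114 - 2797 = 4788 - 2797 = 1991$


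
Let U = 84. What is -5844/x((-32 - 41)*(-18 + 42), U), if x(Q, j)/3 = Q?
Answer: 487/438 ≈ 1.1119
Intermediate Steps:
x(Q, j) = 3*Q
-5844/x((-32 - 41)*(-18 + 42), U) = -5844*1/(3*(-32 - 41)*(-18 + 42)) = -5844/(3*(-73*24)) = -5844/(3*(-1752)) = -5844/(-5256) = -5844*(-1/5256) = 487/438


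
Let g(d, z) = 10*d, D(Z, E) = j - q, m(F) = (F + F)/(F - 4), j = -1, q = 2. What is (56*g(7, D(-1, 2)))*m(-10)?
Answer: 5600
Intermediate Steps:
m(F) = 2*F/(-4 + F) (m(F) = (2*F)/(-4 + F) = 2*F/(-4 + F))
D(Z, E) = -3 (D(Z, E) = -1 - 1*2 = -1 - 2 = -3)
(56*g(7, D(-1, 2)))*m(-10) = (56*(10*7))*(2*(-10)/(-4 - 10)) = (56*70)*(2*(-10)/(-14)) = 3920*(2*(-10)*(-1/14)) = 3920*(10/7) = 5600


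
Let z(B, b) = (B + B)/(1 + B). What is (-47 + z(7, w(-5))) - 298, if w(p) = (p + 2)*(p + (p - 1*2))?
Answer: -1373/4 ≈ -343.25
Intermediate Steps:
w(p) = (-2 + 2*p)*(2 + p) (w(p) = (2 + p)*(p + (p - 2)) = (2 + p)*(p + (-2 + p)) = (2 + p)*(-2 + 2*p) = (-2 + 2*p)*(2 + p))
z(B, b) = 2*B/(1 + B) (z(B, b) = (2*B)/(1 + B) = 2*B/(1 + B))
(-47 + z(7, w(-5))) - 298 = (-47 + 2*7/(1 + 7)) - 298 = (-47 + 2*7/8) - 298 = (-47 + 2*7*(1/8)) - 298 = (-47 + 7/4) - 298 = -181/4 - 298 = -1373/4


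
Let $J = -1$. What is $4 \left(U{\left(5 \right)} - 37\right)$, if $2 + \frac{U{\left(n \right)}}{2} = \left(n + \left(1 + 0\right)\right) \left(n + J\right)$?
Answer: $28$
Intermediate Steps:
$U{\left(n \right)} = -4 + 2 \left(1 + n\right) \left(-1 + n\right)$ ($U{\left(n \right)} = -4 + 2 \left(n + \left(1 + 0\right)\right) \left(n - 1\right) = -4 + 2 \left(n + 1\right) \left(-1 + n\right) = -4 + 2 \left(1 + n\right) \left(-1 + n\right)$)
$4 \left(U{\left(5 \right)} - 37\right) = 4 \left(\left(-6 + 2 \cdot 5^{2}\right) - 37\right) = 4 \left(\left(-6 + 2 \cdot 25\right) - 37\right) = 4 \left(\left(-6 + 50\right) - 37\right) = 4 \left(44 - 37\right) = 4 \cdot 7 = 28$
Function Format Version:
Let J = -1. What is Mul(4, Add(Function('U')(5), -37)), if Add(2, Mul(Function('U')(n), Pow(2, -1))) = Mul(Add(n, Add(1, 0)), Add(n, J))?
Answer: 28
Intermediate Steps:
Function('U')(n) = Add(-4, Mul(2, Add(1, n), Add(-1, n))) (Function('U')(n) = Add(-4, Mul(2, Mul(Add(n, Add(1, 0)), Add(n, -1)))) = Add(-4, Mul(2, Mul(Add(n, 1), Add(-1, n)))) = Add(-4, Mul(2, Mul(Add(1, n), Add(-1, n)))) = Add(-4, Mul(2, Add(1, n), Add(-1, n))))
Mul(4, Add(Function('U')(5), -37)) = Mul(4, Add(Add(-6, Mul(2, Pow(5, 2))), -37)) = Mul(4, Add(Add(-6, Mul(2, 25)), -37)) = Mul(4, Add(Add(-6, 50), -37)) = Mul(4, Add(44, -37)) = Mul(4, 7) = 28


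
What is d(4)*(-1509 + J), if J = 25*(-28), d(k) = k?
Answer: -8836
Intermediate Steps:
J = -700
d(4)*(-1509 + J) = 4*(-1509 - 700) = 4*(-2209) = -8836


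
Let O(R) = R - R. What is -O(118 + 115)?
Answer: 0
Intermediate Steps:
O(R) = 0
-O(118 + 115) = -1*0 = 0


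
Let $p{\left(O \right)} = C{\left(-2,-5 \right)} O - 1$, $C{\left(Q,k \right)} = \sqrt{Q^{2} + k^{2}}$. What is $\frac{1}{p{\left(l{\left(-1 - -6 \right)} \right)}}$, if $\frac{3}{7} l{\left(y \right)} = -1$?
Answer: $\frac{9}{1412} - \frac{21 \sqrt{29}}{1412} \approx -0.073717$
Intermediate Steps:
$l{\left(y \right)} = - \frac{7}{3}$ ($l{\left(y \right)} = \frac{7}{3} \left(-1\right) = - \frac{7}{3}$)
$p{\left(O \right)} = -1 + O \sqrt{29}$ ($p{\left(O \right)} = \sqrt{\left(-2\right)^{2} + \left(-5\right)^{2}} O - 1 = \sqrt{4 + 25} O - 1 = \sqrt{29} O - 1 = O \sqrt{29} - 1 = -1 + O \sqrt{29}$)
$\frac{1}{p{\left(l{\left(-1 - -6 \right)} \right)}} = \frac{1}{-1 - \frac{7 \sqrt{29}}{3}}$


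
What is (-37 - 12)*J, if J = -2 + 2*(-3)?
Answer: 392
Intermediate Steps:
J = -8 (J = -2 - 6 = -8)
(-37 - 12)*J = (-37 - 12)*(-8) = -49*(-8) = 392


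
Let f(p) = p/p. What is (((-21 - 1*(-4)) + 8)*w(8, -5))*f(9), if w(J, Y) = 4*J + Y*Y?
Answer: -513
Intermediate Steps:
f(p) = 1
w(J, Y) = Y² + 4*J (w(J, Y) = 4*J + Y² = Y² + 4*J)
(((-21 - 1*(-4)) + 8)*w(8, -5))*f(9) = (((-21 - 1*(-4)) + 8)*((-5)² + 4*8))*1 = (((-21 + 4) + 8)*(25 + 32))*1 = ((-17 + 8)*57)*1 = -9*57*1 = -513*1 = -513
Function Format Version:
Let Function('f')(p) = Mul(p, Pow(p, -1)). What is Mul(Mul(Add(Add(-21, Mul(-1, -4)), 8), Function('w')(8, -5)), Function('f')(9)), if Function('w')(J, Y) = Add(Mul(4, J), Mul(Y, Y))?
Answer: -513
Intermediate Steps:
Function('f')(p) = 1
Function('w')(J, Y) = Add(Pow(Y, 2), Mul(4, J)) (Function('w')(J, Y) = Add(Mul(4, J), Pow(Y, 2)) = Add(Pow(Y, 2), Mul(4, J)))
Mul(Mul(Add(Add(-21, Mul(-1, -4)), 8), Function('w')(8, -5)), Function('f')(9)) = Mul(Mul(Add(Add(-21, Mul(-1, -4)), 8), Add(Pow(-5, 2), Mul(4, 8))), 1) = Mul(Mul(Add(Add(-21, 4), 8), Add(25, 32)), 1) = Mul(Mul(Add(-17, 8), 57), 1) = Mul(Mul(-9, 57), 1) = Mul(-513, 1) = -513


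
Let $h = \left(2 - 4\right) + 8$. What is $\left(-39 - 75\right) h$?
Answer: $-684$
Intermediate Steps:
$h = 6$ ($h = \left(2 - 4\right) + 8 = -2 + 8 = 6$)
$\left(-39 - 75\right) h = \left(-39 - 75\right) 6 = \left(-114\right) 6 = -684$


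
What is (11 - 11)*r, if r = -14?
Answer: 0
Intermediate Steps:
(11 - 11)*r = (11 - 11)*(-14) = 0*(-14) = 0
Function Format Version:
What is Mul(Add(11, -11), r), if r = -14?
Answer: 0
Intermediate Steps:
Mul(Add(11, -11), r) = Mul(Add(11, -11), -14) = Mul(0, -14) = 0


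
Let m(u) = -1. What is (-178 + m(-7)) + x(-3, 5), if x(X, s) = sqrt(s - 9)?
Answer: -179 + 2*I ≈ -179.0 + 2.0*I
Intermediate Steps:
x(X, s) = sqrt(-9 + s)
(-178 + m(-7)) + x(-3, 5) = (-178 - 1) + sqrt(-9 + 5) = -179 + sqrt(-4) = -179 + 2*I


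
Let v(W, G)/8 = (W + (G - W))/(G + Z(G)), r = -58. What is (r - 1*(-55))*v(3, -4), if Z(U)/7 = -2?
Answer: -16/3 ≈ -5.3333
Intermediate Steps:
Z(U) = -14 (Z(U) = 7*(-2) = -14)
v(W, G) = 8*G/(-14 + G) (v(W, G) = 8*((W + (G - W))/(G - 14)) = 8*(G/(-14 + G)) = 8*G/(-14 + G))
(r - 1*(-55))*v(3, -4) = (-58 - 1*(-55))*(8*(-4)/(-14 - 4)) = (-58 + 55)*(8*(-4)/(-18)) = -24*(-4)*(-1)/18 = -3*16/9 = -16/3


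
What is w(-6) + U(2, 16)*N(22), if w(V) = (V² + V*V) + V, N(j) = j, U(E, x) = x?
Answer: 418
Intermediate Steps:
w(V) = V + 2*V² (w(V) = (V² + V²) + V = 2*V² + V = V + 2*V²)
w(-6) + U(2, 16)*N(22) = -6*(1 + 2*(-6)) + 16*22 = -6*(1 - 12) + 352 = -6*(-11) + 352 = 66 + 352 = 418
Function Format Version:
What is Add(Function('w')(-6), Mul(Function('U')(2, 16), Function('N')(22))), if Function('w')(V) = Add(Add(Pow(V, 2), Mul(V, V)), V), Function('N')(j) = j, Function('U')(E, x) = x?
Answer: 418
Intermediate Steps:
Function('w')(V) = Add(V, Mul(2, Pow(V, 2))) (Function('w')(V) = Add(Add(Pow(V, 2), Pow(V, 2)), V) = Add(Mul(2, Pow(V, 2)), V) = Add(V, Mul(2, Pow(V, 2))))
Add(Function('w')(-6), Mul(Function('U')(2, 16), Function('N')(22))) = Add(Mul(-6, Add(1, Mul(2, -6))), Mul(16, 22)) = Add(Mul(-6, Add(1, -12)), 352) = Add(Mul(-6, -11), 352) = Add(66, 352) = 418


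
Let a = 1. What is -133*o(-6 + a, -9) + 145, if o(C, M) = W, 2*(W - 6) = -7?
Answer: -375/2 ≈ -187.50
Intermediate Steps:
W = 5/2 (W = 6 + (1/2)*(-7) = 6 - 7/2 = 5/2 ≈ 2.5000)
o(C, M) = 5/2
-133*o(-6 + a, -9) + 145 = -133*5/2 + 145 = -665/2 + 145 = -375/2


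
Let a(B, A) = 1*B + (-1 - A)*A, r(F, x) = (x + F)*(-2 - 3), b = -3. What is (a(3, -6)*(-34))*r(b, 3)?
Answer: 0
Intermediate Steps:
r(F, x) = -5*F - 5*x (r(F, x) = (F + x)*(-5) = -5*F - 5*x)
a(B, A) = B + A*(-1 - A)
(a(3, -6)*(-34))*r(b, 3) = ((3 - 1*(-6) - 1*(-6)²)*(-34))*(-5*(-3) - 5*3) = ((3 + 6 - 1*36)*(-34))*(15 - 15) = ((3 + 6 - 36)*(-34))*0 = -27*(-34)*0 = 918*0 = 0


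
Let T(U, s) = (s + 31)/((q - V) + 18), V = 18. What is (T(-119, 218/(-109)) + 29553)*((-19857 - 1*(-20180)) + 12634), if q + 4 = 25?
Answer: 382936114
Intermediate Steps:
q = 21 (q = -4 + 25 = 21)
T(U, s) = 31/21 + s/21 (T(U, s) = (s + 31)/((21 - 1*18) + 18) = (31 + s)/((21 - 18) + 18) = (31 + s)/(3 + 18) = (31 + s)/21 = (31 + s)*(1/21) = 31/21 + s/21)
(T(-119, 218/(-109)) + 29553)*((-19857 - 1*(-20180)) + 12634) = ((31/21 + (218/(-109))/21) + 29553)*((-19857 - 1*(-20180)) + 12634) = ((31/21 + (218*(-1/109))/21) + 29553)*((-19857 + 20180) + 12634) = ((31/21 + (1/21)*(-2)) + 29553)*(323 + 12634) = ((31/21 - 2/21) + 29553)*12957 = (29/21 + 29553)*12957 = (620642/21)*12957 = 382936114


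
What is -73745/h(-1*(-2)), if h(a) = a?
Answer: -73745/2 ≈ -36873.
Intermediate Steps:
-73745/h(-1*(-2)) = -73745/((-1*(-2))) = -73745/2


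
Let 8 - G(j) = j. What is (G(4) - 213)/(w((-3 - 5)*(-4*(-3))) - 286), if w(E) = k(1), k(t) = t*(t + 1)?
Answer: 209/284 ≈ 0.73592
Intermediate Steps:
G(j) = 8 - j
k(t) = t*(1 + t)
w(E) = 2 (w(E) = 1*(1 + 1) = 1*2 = 2)
(G(4) - 213)/(w((-3 - 5)*(-4*(-3))) - 286) = ((8 - 1*4) - 213)/(2 - 286) = ((8 - 4) - 213)/(-284) = (4 - 213)*(-1/284) = -209*(-1/284) = 209/284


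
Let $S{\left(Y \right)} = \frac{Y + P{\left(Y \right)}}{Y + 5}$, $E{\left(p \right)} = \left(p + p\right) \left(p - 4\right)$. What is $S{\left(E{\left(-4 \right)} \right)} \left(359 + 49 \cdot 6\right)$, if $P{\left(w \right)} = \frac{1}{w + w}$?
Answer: $\frac{1783343}{2944} \approx 605.75$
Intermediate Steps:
$E{\left(p \right)} = 2 p \left(-4 + p\right)$
$P{\left(w \right)} = \frac{1}{2 w}$
$S{\left(Y \right)} = \frac{Y + \frac{1}{2 Y}}{5 + Y}$ ($S{\left(Y \right)} = \frac{Y + \frac{1}{2 Y}}{Y + 5} = \frac{Y + \frac{1}{2 Y}}{5 + Y}$)
$S{\left(E{\left(-4 \right)} \right)} \left(359 + 49 \cdot 6\right) = \frac{\frac{1}{2} + \left(2 \left(-4\right) \left(-4 - 4\right)\right)^{2}}{2 \left(-4\right) \left(-4 - 4\right) \left(5 + 2 \left(-4\right) \left(-4 - 4\right)\right)} \left(359 + 49 \cdot 6\right) = \frac{\frac{1}{2} + \left(2 \left(-4\right) \left(-8\right)\right)^{2}}{2 \left(-4\right) \left(-8\right) \left(5 + 2 \left(-4\right) \left(-8\right)\right)} \left(359 + 294\right) = \frac{\frac{1}{2} + 64^{2}}{64 \left(5 + 64\right)} 653 = \frac{\frac{1}{2} + 4096}{64 \cdot 69} \cdot 653 = \frac{1}{64} \cdot \frac{1}{69} \cdot \frac{8193}{2} \cdot 653 = \frac{2731}{2944} \cdot 653 = \frac{1783343}{2944}$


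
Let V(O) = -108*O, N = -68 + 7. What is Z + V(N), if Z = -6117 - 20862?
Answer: -20391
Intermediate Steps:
N = -61
Z = -26979
Z + V(N) = -26979 - 108*(-61) = -26979 + 6588 = -20391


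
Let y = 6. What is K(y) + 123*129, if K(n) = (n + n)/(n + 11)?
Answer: 269751/17 ≈ 15868.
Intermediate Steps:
K(n) = 2*n/(11 + n) (K(n) = (2*n)/(11 + n) = 2*n/(11 + n))
K(y) + 123*129 = 2*6/(11 + 6) + 123*129 = 2*6/17 + 15867 = 2*6*(1/17) + 15867 = 12/17 + 15867 = 269751/17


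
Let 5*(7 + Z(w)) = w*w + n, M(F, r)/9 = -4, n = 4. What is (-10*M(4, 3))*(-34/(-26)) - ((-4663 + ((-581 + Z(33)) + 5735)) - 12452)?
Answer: 794311/65 ≈ 12220.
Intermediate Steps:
M(F, r) = -36 (M(F, r) = 9*(-4) = -36)
Z(w) = -31/5 + w²/5 (Z(w) = -7 + (w*w + 4)/5 = -7 + (w² + 4)/5 = -7 + (4 + w²)/5 = -7 + (⅘ + w²/5) = -31/5 + w²/5)
(-10*M(4, 3))*(-34/(-26)) - ((-4663 + ((-581 + Z(33)) + 5735)) - 12452) = (-10*(-36))*(-34/(-26)) - ((-4663 + ((-581 + (-31/5 + (⅕)*33²)) + 5735)) - 12452) = 360*(-34*(-1/26)) - ((-4663 + ((-581 + (-31/5 + (⅕)*1089)) + 5735)) - 12452) = 360*(17/13) - ((-4663 + ((-581 + (-31/5 + 1089/5)) + 5735)) - 12452) = 6120/13 - ((-4663 + ((-581 + 1058/5) + 5735)) - 12452) = 6120/13 - ((-4663 + (-1847/5 + 5735)) - 12452) = 6120/13 - ((-4663 + 26828/5) - 12452) = 6120/13 - (3513/5 - 12452) = 6120/13 - 1*(-58747/5) = 6120/13 + 58747/5 = 794311/65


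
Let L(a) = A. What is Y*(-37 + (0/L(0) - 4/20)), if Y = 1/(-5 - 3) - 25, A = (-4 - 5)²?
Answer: 18693/20 ≈ 934.65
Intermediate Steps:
A = 81 (A = (-9)² = 81)
L(a) = 81
Y = -201/8 (Y = 1/(-8) - 25 = -⅛ - 25 = -201/8 ≈ -25.125)
Y*(-37 + (0/L(0) - 4/20)) = -201*(-37 + (0/81 - 4/20))/8 = -201*(-37 + (0*(1/81) - 4*1/20))/8 = -201*(-37 + (0 - ⅕))/8 = -201*(-37 - ⅕)/8 = -201/8*(-186/5) = 18693/20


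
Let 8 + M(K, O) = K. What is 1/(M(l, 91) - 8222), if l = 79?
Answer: -1/8151 ≈ -0.00012268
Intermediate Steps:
M(K, O) = -8 + K
1/(M(l, 91) - 8222) = 1/((-8 + 79) - 8222) = 1/(71 - 8222) = 1/(-8151) = -1/8151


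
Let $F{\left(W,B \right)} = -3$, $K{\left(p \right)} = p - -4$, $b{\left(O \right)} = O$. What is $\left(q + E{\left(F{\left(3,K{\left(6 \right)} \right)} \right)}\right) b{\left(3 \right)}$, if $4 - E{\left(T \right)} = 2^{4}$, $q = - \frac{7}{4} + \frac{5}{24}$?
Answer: $- \frac{325}{8} \approx -40.625$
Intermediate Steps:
$K{\left(p \right)} = 4 + p$ ($K{\left(p \right)} = p + 4 = 4 + p$)
$q = - \frac{37}{24}$ ($q = \left(-7\right) \frac{1}{4} + 5 \cdot \frac{1}{24} = - \frac{7}{4} + \frac{5}{24} = - \frac{37}{24} \approx -1.5417$)
$E{\left(T \right)} = -12$ ($E{\left(T \right)} = 4 - 2^{4} = 4 - 16 = -12$)
$\left(q + E{\left(F{\left(3,K{\left(6 \right)} \right)} \right)}\right) b{\left(3 \right)} = \left(- \frac{37}{24} - 12\right) 3 = \left(- \frac{325}{24}\right) 3 = - \frac{325}{8}$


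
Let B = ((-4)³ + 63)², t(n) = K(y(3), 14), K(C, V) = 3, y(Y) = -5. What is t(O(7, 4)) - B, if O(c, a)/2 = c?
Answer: 2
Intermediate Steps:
O(c, a) = 2*c
t(n) = 3
B = 1 (B = (-64 + 63)² = (-1)² = 1)
t(O(7, 4)) - B = 3 - 1*1 = 3 - 1 = 2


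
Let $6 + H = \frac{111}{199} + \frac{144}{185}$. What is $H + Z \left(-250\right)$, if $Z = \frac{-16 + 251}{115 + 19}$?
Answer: $- \frac{1092944458}{2466605} \approx -443.1$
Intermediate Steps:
$H = - \frac{171699}{36815}$ ($H = -6 + \left(\frac{111}{199} + \frac{144}{185}\right) = -6 + \frac{49191}{36815} = - \frac{171699}{36815} \approx -4.6638$)
$Z = \frac{235}{134} \approx 1.7537$
$H + Z \left(-250\right) = - \frac{171699}{36815} + \frac{235}{134} \left(-250\right) = - \frac{171699}{36815} - \frac{29375}{67} = - \frac{1092944458}{2466605}$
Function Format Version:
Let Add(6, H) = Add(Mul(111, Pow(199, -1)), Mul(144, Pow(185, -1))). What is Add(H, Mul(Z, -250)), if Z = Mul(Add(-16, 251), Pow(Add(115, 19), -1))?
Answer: Rational(-1092944458, 2466605) ≈ -443.10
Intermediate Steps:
H = Rational(-171699, 36815) (H = Add(-6, Add(Mul(111, Pow(199, -1)), Mul(144, Pow(185, -1)))) = Add(-6, Add(Mul(111, Rational(1, 199)), Mul(144, Rational(1, 185)))) = Add(-6, Add(Rational(111, 199), Rational(144, 185))) = Add(-6, Rational(49191, 36815)) = Rational(-171699, 36815) ≈ -4.6638)
Z = Rational(235, 134) (Z = Mul(235, Pow(134, -1)) = Mul(235, Rational(1, 134)) = Rational(235, 134) ≈ 1.7537)
Add(H, Mul(Z, -250)) = Add(Rational(-171699, 36815), Mul(Rational(235, 134), -250)) = Add(Rational(-171699, 36815), Rational(-29375, 67)) = Rational(-1092944458, 2466605)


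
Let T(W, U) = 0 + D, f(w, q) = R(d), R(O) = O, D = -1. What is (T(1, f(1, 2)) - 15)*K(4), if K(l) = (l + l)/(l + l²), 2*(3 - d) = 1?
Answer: -32/5 ≈ -6.4000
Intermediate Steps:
d = 5/2 (d = 3 - ½*1 = 3 - ½ = 5/2 ≈ 2.5000)
f(w, q) = 5/2
T(W, U) = -1 (T(W, U) = 0 - 1 = -1)
K(l) = 2*l/(l + l²) (K(l) = (2*l)/(l + l²) = 2*l/(l + l²))
(T(1, f(1, 2)) - 15)*K(4) = (-1 - 15)*(2/(1 + 4)) = -32/5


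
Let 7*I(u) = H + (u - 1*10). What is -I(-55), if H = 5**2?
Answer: 40/7 ≈ 5.7143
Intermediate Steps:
H = 25
I(u) = 15/7 + u/7 (I(u) = (25 + (u - 1*10))/7 = (25 + (u - 10))/7 = (25 + (-10 + u))/7 = (15 + u)/7 = 15/7 + u/7)
-I(-55) = -(15/7 + (1/7)*(-55)) = -(15/7 - 55/7) = -1*(-40/7) = 40/7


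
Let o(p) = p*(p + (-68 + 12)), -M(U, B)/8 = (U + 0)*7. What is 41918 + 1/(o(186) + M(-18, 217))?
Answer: 1055830585/25188 ≈ 41918.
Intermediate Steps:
M(U, B) = -56*U (M(U, B) = -8*(U + 0)*7 = -8*U*7 = -56*U)
o(p) = p*(-56 + p) (o(p) = p*(p - 56) = p*(-56 + p))
41918 + 1/(o(186) + M(-18, 217)) = 41918 + 1/(186*(-56 + 186) - 56*(-18)) = 41918 + 1/(186*130 + 1008) = 41918 + 1/(24180 + 1008) = 41918 + 1/25188 = 1055830585/25188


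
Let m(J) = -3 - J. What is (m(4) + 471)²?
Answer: 215296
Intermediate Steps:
(m(4) + 471)² = ((-3 - 1*4) + 471)² = ((-3 - 4) + 471)² = (-7 + 471)² = 464² = 215296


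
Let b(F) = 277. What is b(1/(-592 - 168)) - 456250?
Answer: -455973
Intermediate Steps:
b(1/(-592 - 168)) - 456250 = 277 - 456250 = -455973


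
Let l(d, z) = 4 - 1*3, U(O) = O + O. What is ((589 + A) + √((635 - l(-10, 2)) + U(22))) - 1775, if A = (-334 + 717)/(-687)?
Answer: -815165/687 + √678 ≈ -1160.5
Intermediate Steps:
U(O) = 2*O
l(d, z) = 1 (l(d, z) = 4 - 3 = 1)
A = -383/687 (A = 383*(-1/687) = -383/687 ≈ -0.55750)
((589 + A) + √((635 - l(-10, 2)) + U(22))) - 1775 = ((589 - 383/687) + √((635 - 1*1) + 2*22)) - 1775 = (404260/687 + √((635 - 1) + 44)) - 1775 = (404260/687 + √(634 + 44)) - 1775 = (404260/687 + √678) - 1775 = -815165/687 + √678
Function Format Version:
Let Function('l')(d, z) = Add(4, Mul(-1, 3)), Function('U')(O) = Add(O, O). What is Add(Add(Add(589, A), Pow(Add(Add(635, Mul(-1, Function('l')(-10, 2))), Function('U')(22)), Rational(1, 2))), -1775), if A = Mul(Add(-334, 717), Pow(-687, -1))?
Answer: Add(Rational(-815165, 687), Pow(678, Rational(1, 2))) ≈ -1160.5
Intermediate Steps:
Function('U')(O) = Mul(2, O)
Function('l')(d, z) = 1 (Function('l')(d, z) = Add(4, -3) = 1)
A = Rational(-383, 687) (A = Mul(383, Rational(-1, 687)) = Rational(-383, 687) ≈ -0.55750)
Add(Add(Add(589, A), Pow(Add(Add(635, Mul(-1, Function('l')(-10, 2))), Function('U')(22)), Rational(1, 2))), -1775) = Add(Add(Add(589, Rational(-383, 687)), Pow(Add(Add(635, Mul(-1, 1)), Mul(2, 22)), Rational(1, 2))), -1775) = Add(Add(Rational(404260, 687), Pow(Add(Add(635, -1), 44), Rational(1, 2))), -1775) = Add(Add(Rational(404260, 687), Pow(Add(634, 44), Rational(1, 2))), -1775) = Add(Add(Rational(404260, 687), Pow(678, Rational(1, 2))), -1775) = Add(Rational(-815165, 687), Pow(678, Rational(1, 2)))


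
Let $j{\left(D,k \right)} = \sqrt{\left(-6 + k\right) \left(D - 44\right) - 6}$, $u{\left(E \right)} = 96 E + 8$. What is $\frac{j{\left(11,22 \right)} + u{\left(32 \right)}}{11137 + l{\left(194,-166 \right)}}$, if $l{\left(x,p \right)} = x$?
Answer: $\frac{3080}{11331} + \frac{i \sqrt{534}}{11331} \approx 0.27182 + 0.0020394 i$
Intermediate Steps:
$u{\left(E \right)} = 8 + 96 E$
$j{\left(D,k \right)} = \sqrt{-6 + \left(-44 + D\right) \left(-6 + k\right)}$ ($j{\left(D,k \right)} = \sqrt{\left(-6 + k\right) \left(-44 + D\right) - 6} = \sqrt{\left(-44 + D\right) \left(-6 + k\right) - 6} = \sqrt{-6 + \left(-44 + D\right) \left(-6 + k\right)}$)
$\frac{j{\left(11,22 \right)} + u{\left(32 \right)}}{11137 + l{\left(194,-166 \right)}} = \frac{\sqrt{258 - 968 - 66 + 11 \cdot 22} + \left(8 + 96 \cdot 32\right)}{11137 + 194} = \frac{\sqrt{258 - 968 - 66 + 242} + \left(8 + 3072\right)}{11331} = \left(\sqrt{-534} + 3080\right) \frac{1}{11331} = \left(i \sqrt{534} + 3080\right) \frac{1}{11331} = \left(3080 + i \sqrt{534}\right) \frac{1}{11331} = \frac{3080}{11331} + \frac{i \sqrt{534}}{11331}$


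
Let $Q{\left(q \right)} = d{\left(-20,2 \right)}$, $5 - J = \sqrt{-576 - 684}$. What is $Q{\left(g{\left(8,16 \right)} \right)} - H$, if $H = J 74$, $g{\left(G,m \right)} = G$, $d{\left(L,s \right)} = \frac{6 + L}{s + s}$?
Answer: $- \frac{747}{2} + 444 i \sqrt{35} \approx -373.5 + 2626.7 i$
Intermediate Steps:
$d{\left(L,s \right)} = \frac{6 + L}{2 s}$
$J = 5 - 6 i \sqrt{35}$ ($J = 5 - \sqrt{-576 - 684} = 5 - \sqrt{-1260} = 5 - 6 i \sqrt{35} \approx 5.0 - 35.496 i$)
$Q{\left(q \right)} = - \frac{7}{2}$ ($Q{\left(q \right)} = \frac{6 - 20}{2 \cdot 2} = \frac{1}{2} \cdot \frac{1}{2} \left(-14\right) = - \frac{7}{2}$)
$H = 370 - 444 i \sqrt{35}$ ($H = \left(5 - 6 i \sqrt{35}\right) 74 = 370 - 444 i \sqrt{35} \approx 370.0 - 2626.7 i$)
$Q{\left(g{\left(8,16 \right)} \right)} - H = - \frac{7}{2} - \left(370 - 444 i \sqrt{35}\right) = - \frac{747}{2} + 444 i \sqrt{35}$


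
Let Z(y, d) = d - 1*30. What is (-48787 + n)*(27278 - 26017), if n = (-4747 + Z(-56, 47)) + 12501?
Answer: -51721176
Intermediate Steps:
Z(y, d) = -30 + d (Z(y, d) = d - 30 = -30 + d)
n = 7771 (n = (-4747 + (-30 + 47)) + 12501 = (-4747 + 17) + 12501 = -4730 + 12501 = 7771)
(-48787 + n)*(27278 - 26017) = (-48787 + 7771)*(27278 - 26017) = -41016*1261 = -51721176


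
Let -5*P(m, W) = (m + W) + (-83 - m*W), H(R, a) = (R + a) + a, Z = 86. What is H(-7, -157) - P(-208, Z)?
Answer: 16078/5 ≈ 3215.6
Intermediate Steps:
H(R, a) = R + 2*a
P(m, W) = 83/5 - W/5 - m/5 + W*m/5 (P(m, W) = -((m + W) + (-83 - m*W))/5 = -((W + m) + (-83 - W*m))/5 = -(-83 + W + m - W*m)/5 = 83/5 - W/5 - m/5 + W*m/5)
H(-7, -157) - P(-208, Z) = (-7 + 2*(-157)) - (83/5 - ⅕*86 - ⅕*(-208) + (⅕)*86*(-208)) = (-7 - 314) - (83/5 - 86/5 + 208/5 - 17888/5) = -321 - 1*(-17683/5) = -321 + 17683/5 = 16078/5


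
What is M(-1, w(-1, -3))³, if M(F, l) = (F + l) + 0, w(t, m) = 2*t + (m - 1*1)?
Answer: -343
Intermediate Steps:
w(t, m) = -1 + m + 2*t (w(t, m) = 2*t + (m - 1) = 2*t + (-1 + m) = -1 + m + 2*t)
M(F, l) = F + l
M(-1, w(-1, -3))³ = (-1 + (-1 - 3 + 2*(-1)))³ = (-1 + (-1 - 3 - 2))³ = (-1 - 6)³ = (-7)³ = -343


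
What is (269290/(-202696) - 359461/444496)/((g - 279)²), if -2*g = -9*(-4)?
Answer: -168321359/6947041763376 ≈ -2.4229e-5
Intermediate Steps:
g = -18 (g = -(-9)*(-4)/2 = -½*36 = -18)
(269290/(-202696) - 359461/444496)/((g - 279)²) = (269290/(-202696) - 359461/444496)/((-18 - 279)²) = (269290*(-1/202696) - 359461*1/444496)/((-297)²) = (-134645/101348 - 359461/444496)/88209 = -1851534949/866322704*1/88209 = -168321359/6947041763376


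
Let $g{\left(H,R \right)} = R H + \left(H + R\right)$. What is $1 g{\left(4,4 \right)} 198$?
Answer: $4752$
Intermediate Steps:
$g{\left(H,R \right)} = H + R + H R$ ($g{\left(H,R \right)} = H R + \left(H + R\right) = H + R + H R$)
$1 g{\left(4,4 \right)} 198 = 1 \left(4 + 4 + 4 \cdot 4\right) 198 = 1 \left(4 + 4 + 16\right) 198 = 1 \cdot 24 \cdot 198 = 24 \cdot 198 = 4752$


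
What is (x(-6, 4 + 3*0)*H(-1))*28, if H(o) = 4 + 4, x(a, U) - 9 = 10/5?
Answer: 2464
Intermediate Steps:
x(a, U) = 11 (x(a, U) = 9 + 10/5 = 9 + 10*(⅕) = 9 + 2 = 11)
H(o) = 8
(x(-6, 4 + 3*0)*H(-1))*28 = (11*8)*28 = 88*28 = 2464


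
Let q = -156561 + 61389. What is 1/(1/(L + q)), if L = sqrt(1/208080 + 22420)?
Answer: -95172 + sqrt(23325768005)/1020 ≈ -95022.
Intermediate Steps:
q = -95172
L = sqrt(23325768005)/1020 (L = sqrt(1/208080 + 22420) = sqrt(4665153601/208080) = sqrt(23325768005)/1020 ≈ 149.73)
1/(1/(L + q)) = 1/(1/(sqrt(23325768005)/1020 - 95172)) = 1/(1/(-95172 + sqrt(23325768005)/1020)) = -95172 + sqrt(23325768005)/1020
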